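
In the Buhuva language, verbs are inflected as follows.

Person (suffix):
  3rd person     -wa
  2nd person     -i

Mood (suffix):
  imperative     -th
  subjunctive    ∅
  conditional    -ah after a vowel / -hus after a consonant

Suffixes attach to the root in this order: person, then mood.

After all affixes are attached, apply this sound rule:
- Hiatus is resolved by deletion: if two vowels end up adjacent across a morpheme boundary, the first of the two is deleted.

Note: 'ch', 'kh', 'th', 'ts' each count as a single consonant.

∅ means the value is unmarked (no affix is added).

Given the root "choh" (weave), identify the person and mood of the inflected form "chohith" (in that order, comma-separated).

2nd person, imperative

Segment: choh-i-th.
person: -i → 2nd person.
mood: -th → imperative.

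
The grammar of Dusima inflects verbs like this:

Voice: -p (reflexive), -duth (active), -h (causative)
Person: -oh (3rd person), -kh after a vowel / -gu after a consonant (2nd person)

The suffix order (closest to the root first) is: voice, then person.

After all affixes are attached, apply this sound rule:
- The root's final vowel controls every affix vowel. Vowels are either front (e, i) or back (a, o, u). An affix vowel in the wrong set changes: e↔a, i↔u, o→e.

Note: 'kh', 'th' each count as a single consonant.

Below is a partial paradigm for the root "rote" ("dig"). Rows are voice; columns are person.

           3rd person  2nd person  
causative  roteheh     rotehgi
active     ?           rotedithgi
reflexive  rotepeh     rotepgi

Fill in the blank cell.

roteditheh

Attach voice active -duth → roteduth.
Attach person 3rd person -oh → roteduthoh.
Apply vowel harmony: roteduthoh → roteditheh.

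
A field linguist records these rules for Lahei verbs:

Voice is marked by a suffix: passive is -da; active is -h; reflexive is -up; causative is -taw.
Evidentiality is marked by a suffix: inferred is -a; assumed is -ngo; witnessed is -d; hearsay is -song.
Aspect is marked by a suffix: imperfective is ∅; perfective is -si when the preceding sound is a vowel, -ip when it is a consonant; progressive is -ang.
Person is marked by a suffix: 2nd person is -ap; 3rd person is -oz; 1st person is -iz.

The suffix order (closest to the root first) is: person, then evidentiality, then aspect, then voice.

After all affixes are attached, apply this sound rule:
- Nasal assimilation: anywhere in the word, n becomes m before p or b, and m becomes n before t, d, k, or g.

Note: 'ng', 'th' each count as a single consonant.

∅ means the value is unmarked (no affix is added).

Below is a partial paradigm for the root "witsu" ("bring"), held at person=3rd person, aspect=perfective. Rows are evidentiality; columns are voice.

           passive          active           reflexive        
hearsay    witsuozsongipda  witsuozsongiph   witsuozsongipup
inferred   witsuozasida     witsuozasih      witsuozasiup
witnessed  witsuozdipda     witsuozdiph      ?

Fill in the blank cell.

witsuozdipup

Attach person 3rd person -oz → witsuoz.
Attach evidentiality witnessed -d → witsuozd.
Attach aspect perfective -ip (after consonant 'd') → witsuozdip.
Attach voice reflexive -up → witsuozdipup.
Nasal assimilation: no change.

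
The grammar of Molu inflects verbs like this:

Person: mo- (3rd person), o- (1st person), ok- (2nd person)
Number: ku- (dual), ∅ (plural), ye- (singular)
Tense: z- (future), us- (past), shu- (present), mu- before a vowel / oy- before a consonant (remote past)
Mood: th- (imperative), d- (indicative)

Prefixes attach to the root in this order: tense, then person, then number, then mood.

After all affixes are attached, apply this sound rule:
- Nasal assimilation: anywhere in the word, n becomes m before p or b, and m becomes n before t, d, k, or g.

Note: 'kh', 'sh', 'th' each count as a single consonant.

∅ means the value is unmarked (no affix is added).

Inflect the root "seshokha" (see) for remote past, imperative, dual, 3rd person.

Attach tense remote past oy- (before consonant 's') → oyseshokha.
Attach person 3rd person mo- → mooyseshokha.
Attach number dual ku- → kumooyseshokha.
Attach mood imperative th- → thkumooyseshokha.
Nasal assimilation: no change.

thkumooyseshokha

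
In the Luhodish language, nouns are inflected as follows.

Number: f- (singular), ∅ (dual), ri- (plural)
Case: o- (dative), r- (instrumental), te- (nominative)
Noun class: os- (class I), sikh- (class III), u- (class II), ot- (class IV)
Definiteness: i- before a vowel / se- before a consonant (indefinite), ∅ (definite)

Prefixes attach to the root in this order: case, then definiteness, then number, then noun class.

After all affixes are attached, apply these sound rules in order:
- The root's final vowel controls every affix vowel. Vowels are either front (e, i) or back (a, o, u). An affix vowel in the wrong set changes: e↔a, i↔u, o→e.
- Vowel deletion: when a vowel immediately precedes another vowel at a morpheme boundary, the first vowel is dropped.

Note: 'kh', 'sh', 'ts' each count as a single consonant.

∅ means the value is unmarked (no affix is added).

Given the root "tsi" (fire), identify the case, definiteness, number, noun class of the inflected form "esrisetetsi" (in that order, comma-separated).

Segment: os-ri-se-te-tsi.
case: te- → nominative.
definiteness: i/se- → indefinite.
number: ri- → plural.
noun class: os- → class I.

nominative, indefinite, plural, class I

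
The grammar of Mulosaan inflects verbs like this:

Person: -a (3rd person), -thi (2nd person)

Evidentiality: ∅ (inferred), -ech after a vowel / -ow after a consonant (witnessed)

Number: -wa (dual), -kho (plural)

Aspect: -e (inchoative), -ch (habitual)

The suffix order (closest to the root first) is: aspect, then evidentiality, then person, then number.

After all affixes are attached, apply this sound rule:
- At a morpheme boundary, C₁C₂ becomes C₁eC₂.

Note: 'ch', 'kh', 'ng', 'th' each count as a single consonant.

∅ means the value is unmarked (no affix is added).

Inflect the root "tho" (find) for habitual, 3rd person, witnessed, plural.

Attach aspect habitual -ch → thoch.
Attach evidentiality witnessed -ow (after consonant 'ch') → thochow.
Attach person 3rd person -a → thochowa.
Attach number plural -kho → thochowakho.
Epenthesis: no change.

thochowakho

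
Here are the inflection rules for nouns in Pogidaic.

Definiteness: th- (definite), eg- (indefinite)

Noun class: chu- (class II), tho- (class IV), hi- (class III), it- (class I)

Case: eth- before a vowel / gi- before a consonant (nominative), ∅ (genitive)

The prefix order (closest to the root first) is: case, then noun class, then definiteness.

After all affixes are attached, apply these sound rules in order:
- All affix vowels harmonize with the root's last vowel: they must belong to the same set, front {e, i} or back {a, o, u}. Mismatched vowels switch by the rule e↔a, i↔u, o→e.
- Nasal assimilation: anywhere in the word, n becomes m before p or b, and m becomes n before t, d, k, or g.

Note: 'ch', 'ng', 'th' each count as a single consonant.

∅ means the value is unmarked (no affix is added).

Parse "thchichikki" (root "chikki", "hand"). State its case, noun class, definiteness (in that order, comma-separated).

Segment: th-chu-chikki.
case: ∅ → genitive.
noun class: chu- → class II.
definiteness: th- → definite.

genitive, class II, definite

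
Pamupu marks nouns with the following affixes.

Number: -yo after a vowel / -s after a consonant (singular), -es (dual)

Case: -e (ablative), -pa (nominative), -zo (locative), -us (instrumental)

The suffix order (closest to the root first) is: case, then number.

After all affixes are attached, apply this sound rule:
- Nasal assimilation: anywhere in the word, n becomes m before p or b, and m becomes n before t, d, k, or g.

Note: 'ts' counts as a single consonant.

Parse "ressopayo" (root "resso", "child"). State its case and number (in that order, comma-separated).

Segment: resso-pa-yo.
case: -pa → nominative.
number: -yo/s → singular.

nominative, singular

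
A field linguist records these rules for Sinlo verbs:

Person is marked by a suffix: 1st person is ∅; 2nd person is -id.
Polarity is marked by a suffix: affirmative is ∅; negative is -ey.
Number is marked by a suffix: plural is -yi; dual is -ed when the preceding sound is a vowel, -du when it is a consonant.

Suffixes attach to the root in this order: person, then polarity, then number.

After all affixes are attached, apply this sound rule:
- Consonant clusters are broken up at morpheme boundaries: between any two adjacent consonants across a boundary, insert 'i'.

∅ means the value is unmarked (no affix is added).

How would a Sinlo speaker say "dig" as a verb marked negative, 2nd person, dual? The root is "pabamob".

Attach person 2nd person -id → pabamobid.
Attach polarity negative -ey → pabamobidey.
Attach number dual -du (after consonant 'y') → pabamobideydu.
Apply epenthesis: pabamobideydu → pabamobideyidu.

pabamobideyidu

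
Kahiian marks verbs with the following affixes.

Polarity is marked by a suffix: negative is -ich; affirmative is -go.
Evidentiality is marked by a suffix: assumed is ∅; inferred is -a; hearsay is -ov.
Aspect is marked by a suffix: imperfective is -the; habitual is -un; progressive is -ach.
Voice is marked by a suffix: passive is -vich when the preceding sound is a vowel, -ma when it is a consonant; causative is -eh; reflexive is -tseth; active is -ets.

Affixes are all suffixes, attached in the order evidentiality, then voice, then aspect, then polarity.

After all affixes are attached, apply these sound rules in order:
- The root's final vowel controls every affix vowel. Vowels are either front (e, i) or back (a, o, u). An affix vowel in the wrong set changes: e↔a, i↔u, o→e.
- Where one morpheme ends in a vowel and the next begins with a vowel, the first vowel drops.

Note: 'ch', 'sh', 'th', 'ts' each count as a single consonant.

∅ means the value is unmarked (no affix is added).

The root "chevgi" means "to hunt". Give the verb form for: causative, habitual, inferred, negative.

chevgehinich

Attach evidentiality inferred -a → chevgia.
Attach voice causative -eh → chevgiaeh.
Attach aspect habitual -un → chevgiaehun.
Attach polarity negative -ich → chevgiaehunich.
Apply vowel harmony: chevgiaehunich → chevgieehinich.
Apply vowel deletion: chevgieehinich → chevgehinich.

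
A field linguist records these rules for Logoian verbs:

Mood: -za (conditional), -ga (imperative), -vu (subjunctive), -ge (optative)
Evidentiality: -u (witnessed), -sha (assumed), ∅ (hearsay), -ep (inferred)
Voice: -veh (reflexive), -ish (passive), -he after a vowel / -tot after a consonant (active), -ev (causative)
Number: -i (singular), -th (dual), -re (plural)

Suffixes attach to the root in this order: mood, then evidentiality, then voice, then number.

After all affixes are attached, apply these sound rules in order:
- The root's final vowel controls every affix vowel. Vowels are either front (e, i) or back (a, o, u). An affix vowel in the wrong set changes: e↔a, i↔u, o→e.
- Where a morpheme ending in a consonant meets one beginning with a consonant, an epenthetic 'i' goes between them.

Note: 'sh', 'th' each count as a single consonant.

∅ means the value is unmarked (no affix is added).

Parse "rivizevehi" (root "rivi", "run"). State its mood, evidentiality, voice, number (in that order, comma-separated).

Segment: rivi-za-veh-i.
mood: -za → conditional.
evidentiality: ∅ → hearsay.
voice: -veh → reflexive.
number: -i → singular.

conditional, hearsay, reflexive, singular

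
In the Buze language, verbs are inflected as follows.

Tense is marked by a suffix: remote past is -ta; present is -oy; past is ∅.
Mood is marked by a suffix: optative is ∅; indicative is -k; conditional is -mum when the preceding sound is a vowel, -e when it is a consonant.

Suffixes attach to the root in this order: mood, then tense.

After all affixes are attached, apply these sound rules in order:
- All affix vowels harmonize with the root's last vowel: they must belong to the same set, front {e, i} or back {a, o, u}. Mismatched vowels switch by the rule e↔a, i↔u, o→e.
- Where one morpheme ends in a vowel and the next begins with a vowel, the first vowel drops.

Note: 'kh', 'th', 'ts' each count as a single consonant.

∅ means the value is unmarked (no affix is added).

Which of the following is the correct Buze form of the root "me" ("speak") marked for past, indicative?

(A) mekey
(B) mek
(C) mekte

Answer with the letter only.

B

Attach mood indicative -k → mek.
tense = past: zero marking, form stays mek.
Vowel harmony: no change.
Vowel deletion: no change.
So the correct form is mek, option (B).
(C) mekte is wrong: it uses remote past instead of past for tense.
(A) mekey is wrong: it uses present instead of past for tense.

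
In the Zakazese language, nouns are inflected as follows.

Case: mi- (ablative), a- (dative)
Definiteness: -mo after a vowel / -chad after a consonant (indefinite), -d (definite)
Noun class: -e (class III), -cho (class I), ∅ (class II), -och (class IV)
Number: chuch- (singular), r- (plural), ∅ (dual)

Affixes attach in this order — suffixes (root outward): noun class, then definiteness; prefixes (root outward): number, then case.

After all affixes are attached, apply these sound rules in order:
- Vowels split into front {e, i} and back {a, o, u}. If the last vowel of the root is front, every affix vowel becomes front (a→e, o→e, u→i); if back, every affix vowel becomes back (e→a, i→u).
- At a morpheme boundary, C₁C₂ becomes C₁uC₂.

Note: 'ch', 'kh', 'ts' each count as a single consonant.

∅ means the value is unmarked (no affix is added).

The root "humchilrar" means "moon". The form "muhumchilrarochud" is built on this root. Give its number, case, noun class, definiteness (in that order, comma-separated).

Segment: mi-humchilrar-och-d.
number: ∅ → dual.
case: mi- → ablative.
noun class: -och → class IV.
definiteness: -d → definite.

dual, ablative, class IV, definite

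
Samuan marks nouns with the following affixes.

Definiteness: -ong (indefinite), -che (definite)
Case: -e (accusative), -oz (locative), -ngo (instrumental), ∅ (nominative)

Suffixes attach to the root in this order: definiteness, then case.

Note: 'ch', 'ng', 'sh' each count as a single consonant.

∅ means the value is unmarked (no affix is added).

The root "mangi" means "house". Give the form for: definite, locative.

mangicheoz

Attach definiteness definite -che → mangiche.
Attach case locative -oz → mangicheoz.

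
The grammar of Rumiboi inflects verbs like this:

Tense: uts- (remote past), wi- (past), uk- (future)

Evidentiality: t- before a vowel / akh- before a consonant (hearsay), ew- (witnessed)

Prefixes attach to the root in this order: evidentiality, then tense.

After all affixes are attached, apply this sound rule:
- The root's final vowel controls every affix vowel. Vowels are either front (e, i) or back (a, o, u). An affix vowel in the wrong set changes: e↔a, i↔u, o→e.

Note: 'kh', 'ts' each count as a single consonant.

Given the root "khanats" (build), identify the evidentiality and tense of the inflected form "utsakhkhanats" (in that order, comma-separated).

hearsay, remote past

Segment: uts-akh-khanats.
evidentiality: t/akh- → hearsay.
tense: uts- → remote past.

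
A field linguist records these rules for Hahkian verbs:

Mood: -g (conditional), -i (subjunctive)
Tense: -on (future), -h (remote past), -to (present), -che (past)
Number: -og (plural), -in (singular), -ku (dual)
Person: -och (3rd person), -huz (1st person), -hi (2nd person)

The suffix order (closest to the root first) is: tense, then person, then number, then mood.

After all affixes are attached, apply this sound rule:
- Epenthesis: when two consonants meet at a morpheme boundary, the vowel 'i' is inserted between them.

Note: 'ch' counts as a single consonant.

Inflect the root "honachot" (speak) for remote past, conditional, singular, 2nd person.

Attach tense remote past -h → honachoth.
Attach person 2nd person -hi → honachothhi.
Attach number singular -in → honachothhiin.
Attach mood conditional -g → honachothhiing.
Apply epenthesis: honachothhiing → honachotihihiinig.

honachotihihiinig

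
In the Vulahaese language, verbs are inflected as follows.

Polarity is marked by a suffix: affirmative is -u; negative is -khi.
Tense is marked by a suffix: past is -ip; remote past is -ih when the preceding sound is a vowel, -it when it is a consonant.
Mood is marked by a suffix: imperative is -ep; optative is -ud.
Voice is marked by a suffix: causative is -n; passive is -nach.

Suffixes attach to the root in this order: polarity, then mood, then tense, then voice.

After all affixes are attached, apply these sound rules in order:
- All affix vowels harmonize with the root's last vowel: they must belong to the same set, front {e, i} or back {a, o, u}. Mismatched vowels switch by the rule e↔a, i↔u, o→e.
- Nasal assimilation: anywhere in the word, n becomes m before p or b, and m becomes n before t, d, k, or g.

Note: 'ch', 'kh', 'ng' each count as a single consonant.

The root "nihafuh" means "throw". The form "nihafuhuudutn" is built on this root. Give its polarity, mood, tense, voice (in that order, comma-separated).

affirmative, optative, remote past, causative

Segment: nihafuh-u-ud-it-n.
polarity: -u → affirmative.
mood: -ud → optative.
tense: -ih/it → remote past.
voice: -n → causative.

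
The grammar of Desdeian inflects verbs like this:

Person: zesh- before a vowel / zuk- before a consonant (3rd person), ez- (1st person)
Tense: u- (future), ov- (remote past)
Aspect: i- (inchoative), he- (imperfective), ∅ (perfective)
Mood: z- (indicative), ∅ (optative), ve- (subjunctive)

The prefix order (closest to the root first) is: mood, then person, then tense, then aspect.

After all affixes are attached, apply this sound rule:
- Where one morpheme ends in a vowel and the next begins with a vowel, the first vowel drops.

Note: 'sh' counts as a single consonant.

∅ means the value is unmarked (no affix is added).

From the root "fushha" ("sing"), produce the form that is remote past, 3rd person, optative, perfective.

ovzukfushha

mood = optative: zero marking, form stays fushha.
Attach person 3rd person zuk- (before consonant 'f') → zukfushha.
Attach tense remote past ov- → ovzukfushha.
aspect = perfective: zero marking, form stays ovzukfushha.
Vowel deletion: no change.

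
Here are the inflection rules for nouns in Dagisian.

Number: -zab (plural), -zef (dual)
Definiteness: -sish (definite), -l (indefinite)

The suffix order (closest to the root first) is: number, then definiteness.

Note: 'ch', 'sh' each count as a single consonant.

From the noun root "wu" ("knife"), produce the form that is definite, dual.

wuzefsish

Attach number dual -zef → wuzef.
Attach definiteness definite -sish → wuzefsish.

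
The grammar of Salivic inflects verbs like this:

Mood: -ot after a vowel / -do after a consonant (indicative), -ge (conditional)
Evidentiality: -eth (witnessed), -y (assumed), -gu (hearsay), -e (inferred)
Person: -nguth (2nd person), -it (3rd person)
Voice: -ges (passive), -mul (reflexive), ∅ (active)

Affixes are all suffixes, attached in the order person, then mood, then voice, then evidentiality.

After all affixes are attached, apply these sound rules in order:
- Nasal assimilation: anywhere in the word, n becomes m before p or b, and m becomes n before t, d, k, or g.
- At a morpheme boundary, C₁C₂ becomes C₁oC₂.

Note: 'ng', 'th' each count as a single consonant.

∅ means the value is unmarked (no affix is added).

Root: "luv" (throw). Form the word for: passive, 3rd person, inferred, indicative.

luvitodogese

Attach person 3rd person -it → luvit.
Attach mood indicative -do (after consonant 't') → luvitdo.
Attach voice passive -ges → luvitdoges.
Attach evidentiality inferred -e → luvitdogese.
Nasal assimilation: no change.
Apply epenthesis: luvitdogese → luvitodogese.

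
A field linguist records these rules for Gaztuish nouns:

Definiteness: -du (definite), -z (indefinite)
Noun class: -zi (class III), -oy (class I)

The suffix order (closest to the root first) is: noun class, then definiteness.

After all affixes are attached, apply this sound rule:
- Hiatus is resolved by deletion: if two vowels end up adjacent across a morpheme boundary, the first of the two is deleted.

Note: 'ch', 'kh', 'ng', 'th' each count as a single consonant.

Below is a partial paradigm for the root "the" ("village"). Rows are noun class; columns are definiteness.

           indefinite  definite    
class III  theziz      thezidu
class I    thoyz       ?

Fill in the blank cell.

Attach noun class class I -oy → theoy.
Attach definiteness definite -du → theoydu.
Apply vowel deletion: theoydu → thoydu.

thoydu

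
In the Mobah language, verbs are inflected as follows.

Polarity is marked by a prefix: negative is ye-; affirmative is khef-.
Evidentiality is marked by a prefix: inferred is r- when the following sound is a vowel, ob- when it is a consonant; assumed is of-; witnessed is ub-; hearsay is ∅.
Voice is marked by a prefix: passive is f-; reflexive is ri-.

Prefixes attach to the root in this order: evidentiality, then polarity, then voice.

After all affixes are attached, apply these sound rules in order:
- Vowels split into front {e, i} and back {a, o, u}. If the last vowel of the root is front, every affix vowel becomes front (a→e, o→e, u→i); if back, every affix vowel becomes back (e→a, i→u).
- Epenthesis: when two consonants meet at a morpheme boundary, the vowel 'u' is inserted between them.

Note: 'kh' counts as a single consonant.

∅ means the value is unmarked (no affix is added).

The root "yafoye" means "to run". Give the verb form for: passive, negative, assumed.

fuyeefuyafoye

Attach evidentiality assumed of- → ofyafoye.
Attach polarity negative ye- → yeofyafoye.
Attach voice passive f- → fyeofyafoye.
Apply vowel harmony: fyeofyafoye → fyeefyafoye.
Apply epenthesis: fyeefyafoye → fuyeefuyafoye.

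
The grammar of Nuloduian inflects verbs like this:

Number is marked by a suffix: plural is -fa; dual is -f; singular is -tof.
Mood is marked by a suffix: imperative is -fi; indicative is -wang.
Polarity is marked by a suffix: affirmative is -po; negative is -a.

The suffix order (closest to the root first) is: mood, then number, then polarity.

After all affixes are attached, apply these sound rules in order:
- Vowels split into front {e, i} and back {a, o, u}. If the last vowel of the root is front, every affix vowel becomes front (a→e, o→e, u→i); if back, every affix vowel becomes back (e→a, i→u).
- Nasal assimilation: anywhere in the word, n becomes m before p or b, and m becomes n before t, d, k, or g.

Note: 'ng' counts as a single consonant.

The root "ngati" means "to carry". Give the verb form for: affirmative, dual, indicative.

ngatiwengfpe

Attach mood indicative -wang → ngatiwang.
Attach number dual -f → ngatiwangf.
Attach polarity affirmative -po → ngatiwangfpo.
Apply vowel harmony: ngatiwangfpo → ngatiwengfpe.
Nasal assimilation: no change.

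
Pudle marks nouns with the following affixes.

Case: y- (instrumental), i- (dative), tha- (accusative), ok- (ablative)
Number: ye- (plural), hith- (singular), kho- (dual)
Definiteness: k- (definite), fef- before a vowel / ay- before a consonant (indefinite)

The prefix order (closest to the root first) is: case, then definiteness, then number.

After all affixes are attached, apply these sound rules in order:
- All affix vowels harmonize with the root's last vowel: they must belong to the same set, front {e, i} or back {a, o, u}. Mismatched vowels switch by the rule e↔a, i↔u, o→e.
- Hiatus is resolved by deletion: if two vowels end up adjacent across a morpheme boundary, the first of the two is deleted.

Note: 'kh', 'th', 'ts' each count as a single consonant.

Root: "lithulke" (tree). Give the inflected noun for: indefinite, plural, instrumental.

yeyylithulke

Attach case instrumental y- → ylithulke.
Attach definiteness indefinite ay- (before consonant 'y') → ayylithulke.
Attach number plural ye- → yeayylithulke.
Apply vowel harmony: yeayylithulke → yeeyylithulke.
Apply vowel deletion: yeeyylithulke → yeyylithulke.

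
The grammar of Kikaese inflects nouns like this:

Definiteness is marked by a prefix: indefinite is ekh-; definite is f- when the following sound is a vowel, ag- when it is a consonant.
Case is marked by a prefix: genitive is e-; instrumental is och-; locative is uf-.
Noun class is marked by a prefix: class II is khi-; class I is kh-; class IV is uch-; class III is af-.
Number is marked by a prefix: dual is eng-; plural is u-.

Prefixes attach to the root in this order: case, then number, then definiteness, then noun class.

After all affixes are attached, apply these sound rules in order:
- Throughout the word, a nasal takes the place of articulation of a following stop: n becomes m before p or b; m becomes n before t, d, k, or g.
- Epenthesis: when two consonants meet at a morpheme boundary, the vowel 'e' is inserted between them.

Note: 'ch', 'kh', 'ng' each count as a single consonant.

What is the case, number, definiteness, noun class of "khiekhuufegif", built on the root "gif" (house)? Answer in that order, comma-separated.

locative, plural, indefinite, class II

Segment: khi-ekh-u-uf-gif.
case: uf- → locative.
number: u- → plural.
definiteness: ekh- → indefinite.
noun class: khi- → class II.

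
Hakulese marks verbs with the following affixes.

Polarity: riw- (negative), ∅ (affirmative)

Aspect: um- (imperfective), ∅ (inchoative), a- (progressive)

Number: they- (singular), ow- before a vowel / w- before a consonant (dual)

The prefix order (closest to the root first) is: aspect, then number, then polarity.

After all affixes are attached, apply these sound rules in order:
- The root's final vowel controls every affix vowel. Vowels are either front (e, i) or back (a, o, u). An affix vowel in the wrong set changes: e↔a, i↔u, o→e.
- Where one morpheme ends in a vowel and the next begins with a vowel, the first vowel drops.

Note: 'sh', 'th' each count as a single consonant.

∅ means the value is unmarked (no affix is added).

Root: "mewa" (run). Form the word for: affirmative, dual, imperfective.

Attach aspect imperfective um- → ummewa.
Attach number dual ow- (before vowel 'u') → owummewa.
polarity = affirmative: zero marking, form stays owummewa.
Vowel harmony: no change.
Vowel deletion: no change.

owummewa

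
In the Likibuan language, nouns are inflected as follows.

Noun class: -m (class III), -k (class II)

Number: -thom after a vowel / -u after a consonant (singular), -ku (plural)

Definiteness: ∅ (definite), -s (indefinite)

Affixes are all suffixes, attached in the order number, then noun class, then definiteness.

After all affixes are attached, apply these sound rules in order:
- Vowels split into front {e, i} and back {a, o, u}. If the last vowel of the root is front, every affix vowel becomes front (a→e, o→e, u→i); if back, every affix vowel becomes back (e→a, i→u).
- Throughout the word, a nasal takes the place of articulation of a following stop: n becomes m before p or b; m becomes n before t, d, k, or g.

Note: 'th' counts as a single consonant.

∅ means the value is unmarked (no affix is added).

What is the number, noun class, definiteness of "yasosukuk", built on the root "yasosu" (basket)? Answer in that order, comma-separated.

plural, class II, definite

Segment: yasosu-ku-k.
number: -ku → plural.
noun class: -k → class II.
definiteness: ∅ → definite.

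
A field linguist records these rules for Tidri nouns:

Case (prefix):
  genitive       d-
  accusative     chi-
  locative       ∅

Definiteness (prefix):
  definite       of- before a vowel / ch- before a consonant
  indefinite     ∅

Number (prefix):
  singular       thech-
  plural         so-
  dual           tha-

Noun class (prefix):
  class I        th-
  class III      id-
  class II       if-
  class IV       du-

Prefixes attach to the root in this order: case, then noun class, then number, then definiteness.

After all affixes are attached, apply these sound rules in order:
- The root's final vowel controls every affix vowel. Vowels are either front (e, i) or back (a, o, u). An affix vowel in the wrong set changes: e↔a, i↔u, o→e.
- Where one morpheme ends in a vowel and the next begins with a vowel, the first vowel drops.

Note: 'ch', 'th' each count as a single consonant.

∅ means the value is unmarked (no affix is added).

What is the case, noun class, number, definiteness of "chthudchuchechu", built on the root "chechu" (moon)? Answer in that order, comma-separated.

Segment: ch-tha-id-chi-chechu.
case: chi- → accusative.
noun class: id- → class III.
number: tha- → dual.
definiteness: of/ch- → definite.

accusative, class III, dual, definite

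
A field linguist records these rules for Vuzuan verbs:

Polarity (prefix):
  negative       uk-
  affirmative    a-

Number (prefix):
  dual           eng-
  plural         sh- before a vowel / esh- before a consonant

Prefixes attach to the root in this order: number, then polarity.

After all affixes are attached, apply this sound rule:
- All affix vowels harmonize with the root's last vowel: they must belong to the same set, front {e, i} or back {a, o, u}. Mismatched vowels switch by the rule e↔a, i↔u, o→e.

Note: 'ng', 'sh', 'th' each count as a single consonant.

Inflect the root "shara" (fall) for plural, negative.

Attach number plural esh- (before consonant 'sh') → eshshara.
Attach polarity negative uk- → ukeshshara.
Apply vowel harmony: ukeshshara → ukashshara.

ukashshara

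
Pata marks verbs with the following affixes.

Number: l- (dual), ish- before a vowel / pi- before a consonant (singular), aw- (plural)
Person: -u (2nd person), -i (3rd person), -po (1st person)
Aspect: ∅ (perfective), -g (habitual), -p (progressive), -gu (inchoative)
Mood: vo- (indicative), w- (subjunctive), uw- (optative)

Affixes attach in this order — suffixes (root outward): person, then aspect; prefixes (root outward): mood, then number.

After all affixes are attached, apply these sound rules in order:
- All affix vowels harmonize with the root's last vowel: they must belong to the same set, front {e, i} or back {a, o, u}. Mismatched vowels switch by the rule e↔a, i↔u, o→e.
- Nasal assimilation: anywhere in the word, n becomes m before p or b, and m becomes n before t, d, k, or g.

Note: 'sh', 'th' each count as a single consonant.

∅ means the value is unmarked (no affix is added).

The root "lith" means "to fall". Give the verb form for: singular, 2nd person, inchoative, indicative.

pivelithigi

Attach mood indicative vo- → volith.
Attach person 2nd person -u → volithu.
Attach number singular pi- (before consonant 'v') → pivolithu.
Attach aspect inchoative -gu → pivolithugu.
Apply vowel harmony: pivolithugu → pivelithigi.
Nasal assimilation: no change.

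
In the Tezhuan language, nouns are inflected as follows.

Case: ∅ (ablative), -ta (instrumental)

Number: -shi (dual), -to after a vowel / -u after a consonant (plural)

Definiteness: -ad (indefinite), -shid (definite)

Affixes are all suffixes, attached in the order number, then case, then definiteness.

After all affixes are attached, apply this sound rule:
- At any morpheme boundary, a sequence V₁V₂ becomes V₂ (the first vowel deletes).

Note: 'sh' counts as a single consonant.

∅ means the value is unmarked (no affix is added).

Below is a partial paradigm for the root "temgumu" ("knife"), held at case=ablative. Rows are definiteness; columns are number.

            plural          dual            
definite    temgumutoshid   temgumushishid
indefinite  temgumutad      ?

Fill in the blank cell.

temgumushad

Attach number dual -shi → temgumushi.
case = ablative: zero marking, form stays temgumushi.
Attach definiteness indefinite -ad → temgumushiad.
Apply vowel deletion: temgumushiad → temgumushad.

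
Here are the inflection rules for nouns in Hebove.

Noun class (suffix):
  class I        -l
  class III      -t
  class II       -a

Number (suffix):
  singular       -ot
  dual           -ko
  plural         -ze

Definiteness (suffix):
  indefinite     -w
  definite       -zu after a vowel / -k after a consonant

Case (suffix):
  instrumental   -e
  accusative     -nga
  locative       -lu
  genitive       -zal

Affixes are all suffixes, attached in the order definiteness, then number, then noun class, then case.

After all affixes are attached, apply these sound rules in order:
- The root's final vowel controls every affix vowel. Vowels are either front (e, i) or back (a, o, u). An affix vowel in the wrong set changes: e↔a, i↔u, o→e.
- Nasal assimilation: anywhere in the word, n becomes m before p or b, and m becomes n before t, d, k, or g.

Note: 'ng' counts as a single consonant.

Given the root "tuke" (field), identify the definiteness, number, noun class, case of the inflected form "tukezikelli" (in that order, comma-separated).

Segment: tuke-zu-ko-l-lu.
definiteness: -zu/k → definite.
number: -ko → dual.
noun class: -l → class I.
case: -lu → locative.

definite, dual, class I, locative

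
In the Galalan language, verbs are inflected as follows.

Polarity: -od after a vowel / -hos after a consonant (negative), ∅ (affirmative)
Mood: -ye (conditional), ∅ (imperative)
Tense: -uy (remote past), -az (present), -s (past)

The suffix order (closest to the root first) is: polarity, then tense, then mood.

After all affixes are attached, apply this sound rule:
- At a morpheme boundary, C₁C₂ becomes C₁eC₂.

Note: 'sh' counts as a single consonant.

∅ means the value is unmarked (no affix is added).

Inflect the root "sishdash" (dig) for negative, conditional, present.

Attach polarity negative -hos (after consonant 'sh') → sishdashhos.
Attach tense present -az → sishdashhosaz.
Attach mood conditional -ye → sishdashhosazye.
Apply epenthesis: sishdashhosazye → sishdashehosazeye.

sishdashehosazeye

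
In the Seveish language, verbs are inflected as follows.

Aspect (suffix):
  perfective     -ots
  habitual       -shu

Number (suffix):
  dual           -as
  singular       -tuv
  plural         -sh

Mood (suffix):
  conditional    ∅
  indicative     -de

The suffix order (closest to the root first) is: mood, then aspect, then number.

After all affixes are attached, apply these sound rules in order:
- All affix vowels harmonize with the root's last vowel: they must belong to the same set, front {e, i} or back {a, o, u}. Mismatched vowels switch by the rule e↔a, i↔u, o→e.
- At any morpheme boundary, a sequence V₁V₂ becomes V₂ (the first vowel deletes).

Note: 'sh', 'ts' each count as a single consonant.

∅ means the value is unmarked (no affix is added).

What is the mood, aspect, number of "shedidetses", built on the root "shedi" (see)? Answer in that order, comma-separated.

indicative, perfective, dual

Segment: shedi-de-ots-as.
mood: -de → indicative.
aspect: -ots → perfective.
number: -as → dual.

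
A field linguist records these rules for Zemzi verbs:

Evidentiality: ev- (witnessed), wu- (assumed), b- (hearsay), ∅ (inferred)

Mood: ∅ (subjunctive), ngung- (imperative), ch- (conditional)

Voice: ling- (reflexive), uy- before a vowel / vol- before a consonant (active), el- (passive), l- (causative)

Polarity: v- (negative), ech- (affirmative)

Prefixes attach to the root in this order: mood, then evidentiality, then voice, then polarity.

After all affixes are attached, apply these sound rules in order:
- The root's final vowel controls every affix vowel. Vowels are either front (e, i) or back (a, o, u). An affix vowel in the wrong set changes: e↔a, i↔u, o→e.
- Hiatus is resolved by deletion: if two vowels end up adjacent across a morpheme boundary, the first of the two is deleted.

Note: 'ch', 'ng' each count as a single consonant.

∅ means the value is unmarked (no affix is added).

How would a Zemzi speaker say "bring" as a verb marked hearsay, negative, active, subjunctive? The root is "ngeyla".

mood = subjunctive: zero marking, form stays ngeyla.
Attach evidentiality hearsay b- → bngeyla.
Attach voice active vol- (before consonant 'b') → volbngeyla.
Attach polarity negative v- → vvolbngeyla.
Vowel harmony: no change.
Vowel deletion: no change.

vvolbngeyla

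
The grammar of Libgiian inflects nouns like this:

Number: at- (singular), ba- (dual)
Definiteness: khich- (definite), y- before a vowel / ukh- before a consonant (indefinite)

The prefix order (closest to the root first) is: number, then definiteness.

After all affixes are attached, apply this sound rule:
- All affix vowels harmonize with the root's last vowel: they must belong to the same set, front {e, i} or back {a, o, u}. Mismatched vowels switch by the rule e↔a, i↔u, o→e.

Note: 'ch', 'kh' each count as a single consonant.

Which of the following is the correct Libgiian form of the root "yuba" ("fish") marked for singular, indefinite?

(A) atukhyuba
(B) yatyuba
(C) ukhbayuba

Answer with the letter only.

B

Attach number singular at- → atyuba.
Attach definiteness indefinite y- (before vowel 'a') → yatyuba.
Vowel harmony: no change.
So the correct form is yatyuba, option (B).
(C) ukhbayuba is wrong: it uses dual instead of singular for number.
(A) atukhyuba is wrong: it has the affixes in the wrong order.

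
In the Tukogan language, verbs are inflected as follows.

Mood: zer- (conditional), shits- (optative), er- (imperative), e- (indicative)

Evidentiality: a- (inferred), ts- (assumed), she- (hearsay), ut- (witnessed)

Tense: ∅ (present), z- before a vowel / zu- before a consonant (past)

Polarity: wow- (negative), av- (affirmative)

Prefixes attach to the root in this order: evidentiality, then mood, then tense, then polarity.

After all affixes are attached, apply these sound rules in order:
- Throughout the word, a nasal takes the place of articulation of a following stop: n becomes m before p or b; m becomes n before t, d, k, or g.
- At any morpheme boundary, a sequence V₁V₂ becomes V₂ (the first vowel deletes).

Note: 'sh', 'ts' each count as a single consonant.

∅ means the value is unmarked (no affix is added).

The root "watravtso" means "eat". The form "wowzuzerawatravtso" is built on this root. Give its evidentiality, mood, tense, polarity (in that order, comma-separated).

Segment: wow-zu-zer-a-watravtso.
evidentiality: a- → inferred.
mood: zer- → conditional.
tense: z/zu- → past.
polarity: wow- → negative.

inferred, conditional, past, negative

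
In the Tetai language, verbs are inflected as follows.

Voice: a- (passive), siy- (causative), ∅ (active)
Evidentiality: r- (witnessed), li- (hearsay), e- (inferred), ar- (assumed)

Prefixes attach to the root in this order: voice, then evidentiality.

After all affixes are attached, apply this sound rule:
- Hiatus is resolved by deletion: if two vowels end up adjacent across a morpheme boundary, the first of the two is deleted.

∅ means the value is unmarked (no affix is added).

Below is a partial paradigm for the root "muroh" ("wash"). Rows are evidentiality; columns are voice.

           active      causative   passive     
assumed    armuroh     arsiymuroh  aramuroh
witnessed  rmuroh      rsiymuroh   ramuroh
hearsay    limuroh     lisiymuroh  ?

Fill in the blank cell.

lamuroh

Attach voice passive a- → amuroh.
Attach evidentiality hearsay li- → liamuroh.
Apply vowel deletion: liamuroh → lamuroh.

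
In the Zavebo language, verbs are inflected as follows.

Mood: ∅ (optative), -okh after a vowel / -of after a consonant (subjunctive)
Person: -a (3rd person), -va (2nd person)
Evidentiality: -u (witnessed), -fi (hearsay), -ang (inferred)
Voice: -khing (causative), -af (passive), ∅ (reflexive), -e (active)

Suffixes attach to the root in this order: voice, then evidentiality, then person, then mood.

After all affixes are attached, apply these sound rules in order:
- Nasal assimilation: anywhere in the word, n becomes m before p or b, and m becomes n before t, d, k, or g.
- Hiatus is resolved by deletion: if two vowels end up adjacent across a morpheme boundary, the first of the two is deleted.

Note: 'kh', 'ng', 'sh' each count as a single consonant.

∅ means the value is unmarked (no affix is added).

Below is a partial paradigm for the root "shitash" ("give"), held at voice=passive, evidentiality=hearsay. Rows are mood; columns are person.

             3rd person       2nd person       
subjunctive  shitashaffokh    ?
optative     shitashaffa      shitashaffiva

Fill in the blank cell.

Attach voice passive -af → shitashaf.
Attach evidentiality hearsay -fi → shitashaffi.
Attach person 2nd person -va → shitashaffiva.
Attach mood subjunctive -okh (after vowel 'a') → shitashaffivaokh.
Nasal assimilation: no change.
Apply vowel deletion: shitashaffivaokh → shitashaffivokh.

shitashaffivokh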